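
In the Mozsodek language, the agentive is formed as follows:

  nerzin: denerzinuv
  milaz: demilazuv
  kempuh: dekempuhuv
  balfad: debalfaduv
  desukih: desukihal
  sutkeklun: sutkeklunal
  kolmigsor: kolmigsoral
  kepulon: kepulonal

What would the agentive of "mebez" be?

demebezuv

kempuh and desukih both end in -h yet inflect differently (dekempuhuv, desukihal), so the final letter is not what conditions the rule; the number of vowels is.
"mebez" has 2 vowels. The stems with 2 vowels (nerzin → denerzinuv, milaz → demilazuv, kempuh → dekempuhuv) add de- … -uv around the stem.
So mebez → demebezuv.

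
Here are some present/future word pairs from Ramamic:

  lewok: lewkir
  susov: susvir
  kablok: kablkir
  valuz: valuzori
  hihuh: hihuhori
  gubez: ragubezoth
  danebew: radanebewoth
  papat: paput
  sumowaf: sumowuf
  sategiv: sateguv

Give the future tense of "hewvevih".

hewvevuh

valuz and gubez both end in -z yet inflect differently (valuzori, ragubezoth), so the final letter is not what conditions the rule; the last vowel is.
"hewvevih" has last vowel 'i'. The one such stem in the data (sategiv → sateguv) changes the last vowel to 'u' (as do papat, sumowaf), so the same rule applies.
So hewvevih → hewvevuh.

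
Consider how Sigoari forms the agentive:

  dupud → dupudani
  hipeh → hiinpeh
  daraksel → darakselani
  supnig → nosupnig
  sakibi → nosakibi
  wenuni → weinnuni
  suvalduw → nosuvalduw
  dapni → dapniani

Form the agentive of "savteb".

dapni and sakibi both end in -i yet inflect differently (dapniani, nosakibi), so the final letter is not what conditions the rule; the first letter is.
"savteb" begins with s-. The stems beginning with s- (sakibi → nosakibi, supnig → nosupnig, suvalduw → nosuvalduw) add the prefix no-.
The other patterns: stems beginning with d- add -ani; stems beginning with h- or w- insert -in- after the first vowel.
So savteb → nosavteb.

nosavteb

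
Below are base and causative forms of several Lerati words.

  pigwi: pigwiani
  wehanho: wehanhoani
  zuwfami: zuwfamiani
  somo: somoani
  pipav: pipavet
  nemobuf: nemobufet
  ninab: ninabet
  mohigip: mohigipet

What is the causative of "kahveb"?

pigwi and mohigip both have last vowel 'i' yet inflect differently (pigwiani, mohigipet), so the last vowel is not what conditions the rule; whether the stem ends in a vowel or a consonant is.
"kahveb" ends in a consonant. The stems ending in a consonant (pipav → pipavet, nemobuf → nemobufet, ninab → ninabet) add -et.
The other pattern: stems ending in a vowel add -ani.
So kahveb → kahvebet.

kahvebet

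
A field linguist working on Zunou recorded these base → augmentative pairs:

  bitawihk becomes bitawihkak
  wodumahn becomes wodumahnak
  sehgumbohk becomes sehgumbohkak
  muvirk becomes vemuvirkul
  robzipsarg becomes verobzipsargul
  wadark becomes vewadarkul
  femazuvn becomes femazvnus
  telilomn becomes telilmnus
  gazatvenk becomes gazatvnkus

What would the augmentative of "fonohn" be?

bitawihk and muvirk both end in -k yet inflect differently (bitawihkak, vemuvirkul), so the final letter is not what conditions the rule; the second-to-last letter is.
"fonohn" has second-to-last letter 'h'. The stems whose second-to-last letter is 'h' (bitawihk → bitawihkak, wodumahn → wodumahnak, sehgumbohk → sehgumbohkak) add -ak.
The other patterns: stems whose second-to-last letter is 'r' add ve- … -ul around the stem; stems whose second-to-last letter is 'm', 'n' or 'v' delete the last vowel and add -us.
So fonohn → fonohnak.

fonohnak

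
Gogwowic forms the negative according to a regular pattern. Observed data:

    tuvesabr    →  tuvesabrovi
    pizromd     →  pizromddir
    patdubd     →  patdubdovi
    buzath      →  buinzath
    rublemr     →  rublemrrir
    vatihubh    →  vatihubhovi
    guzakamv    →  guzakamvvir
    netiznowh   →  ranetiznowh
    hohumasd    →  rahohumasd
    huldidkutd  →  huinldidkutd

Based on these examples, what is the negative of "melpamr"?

"melpamr" has second-to-last letter 'm'. The stems whose second-to-last letter is 'm' (pizromd → pizromddir, rublemr → rublemrrir, guzakamv → guzakamvvir) double the final consonant and add -ir.
The other patterns: stems whose second-to-last letter is 'b' add -ovi; stems whose second-to-last letter is 't' insert -in- after the first vowel; stems whose second-to-last letter is 's' or 'w' add the prefix ra-.
So melpamr → melpamrrir.

melpamrrir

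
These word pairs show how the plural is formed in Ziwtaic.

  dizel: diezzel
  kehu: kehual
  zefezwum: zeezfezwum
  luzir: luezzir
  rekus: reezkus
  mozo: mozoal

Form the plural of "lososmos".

zefezwum and kehu both have last vowel 'u' yet inflect differently (zeezfezwum, kehual), so the last vowel is not what conditions the rule; whether the stem ends in a vowel or a consonant is.
"lososmos" ends in a consonant. The stems ending in a consonant (dizel → diezzel, zefezwum → zeezfezwum, rekus → reezkus) insert -ez- after the first vowel.
The other pattern: stems ending in a vowel add -al.
So lososmos → loezsosmos.

loezsosmos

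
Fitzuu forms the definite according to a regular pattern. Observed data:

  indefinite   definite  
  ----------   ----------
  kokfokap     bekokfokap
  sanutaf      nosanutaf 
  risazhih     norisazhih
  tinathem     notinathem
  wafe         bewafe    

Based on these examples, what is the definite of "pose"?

bepose

wafe and tinathem both have last vowel 'e' yet inflect differently (bewafe, notinathem), so the last vowel is not what conditions the rule; the final letter is.
"pose" ends in -e. The one such stem in the data (wafe → bewafe) adds the prefix be-, so the same rule applies.
The other pattern: stems ending in -f, -h or -m add the prefix no-.
So pose → bepose.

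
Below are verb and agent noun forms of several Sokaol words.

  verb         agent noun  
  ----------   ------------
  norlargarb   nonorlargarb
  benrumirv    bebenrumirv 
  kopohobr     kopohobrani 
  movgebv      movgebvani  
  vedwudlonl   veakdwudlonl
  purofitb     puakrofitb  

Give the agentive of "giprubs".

benrumirv and movgebv both end in -v yet inflect differently (bebenrumirv, movgebvani), so the final letter is not what conditions the rule; the second-to-last letter is.
"giprubs" has second-to-last letter 'b'. The stems whose second-to-last letter is 'b' (kopohobr → kopohobrani, movgebv → movgebvani) add -ani.
The other patterns: stems whose second-to-last letter is 'r' repeat the first consonant+vowel as a prefix; stems whose second-to-last letter is 'n' or 't' insert -ak- after the first vowel.
So giprubs → giprubsani.

giprubsani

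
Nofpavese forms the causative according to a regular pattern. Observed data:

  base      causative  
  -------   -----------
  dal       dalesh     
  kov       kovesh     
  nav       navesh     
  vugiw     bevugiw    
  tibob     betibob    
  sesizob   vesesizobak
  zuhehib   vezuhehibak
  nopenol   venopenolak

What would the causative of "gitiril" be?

tibob and sesizob both end in -b yet inflect differently (betibob, vesesizobak), so the final letter is not what conditions the rule; the number of vowels is.
"gitiril" has 3 vowels. The stems with 3 vowels (sesizob → vesesizobak, zuhehib → vezuhehibak, nopenol → venopenolak) add ve- … -ak around the stem.
So gitiril → vegitirilak.

vegitirilak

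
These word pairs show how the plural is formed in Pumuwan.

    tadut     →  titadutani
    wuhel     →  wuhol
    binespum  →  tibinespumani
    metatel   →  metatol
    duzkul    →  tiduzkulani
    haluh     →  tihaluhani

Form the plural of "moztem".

moztom

duzkul and wuhel both end in -l yet inflect differently (tiduzkulani, wuhol), so the final letter is not what conditions the rule; the last vowel is.
"moztem" has last vowel 'e'. The stems whose last vowel is 'e' (wuhel → wuhol, metatel → metatol) change the last vowel to 'o'.
So moztem → moztom.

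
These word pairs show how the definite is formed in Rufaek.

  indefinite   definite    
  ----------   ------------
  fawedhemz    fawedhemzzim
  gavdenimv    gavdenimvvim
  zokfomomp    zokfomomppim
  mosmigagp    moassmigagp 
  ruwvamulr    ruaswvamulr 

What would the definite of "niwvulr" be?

niaswvulr

zokfomomp and mosmigagp both end in -p yet inflect differently (zokfomomppim, moassmigagp), so the final letter is not what conditions the rule; the second-to-last letter is.
"niwvulr" has second-to-last letter 'l'. The one such stem in the data (ruwvamulr → ruaswvamulr) inserts -as- after the first vowel (as does mosmigagp), so the same rule applies.
The other pattern: stems whose second-to-last letter is 'm' double the final consonant and add -im.
So niwvulr → niaswvulr.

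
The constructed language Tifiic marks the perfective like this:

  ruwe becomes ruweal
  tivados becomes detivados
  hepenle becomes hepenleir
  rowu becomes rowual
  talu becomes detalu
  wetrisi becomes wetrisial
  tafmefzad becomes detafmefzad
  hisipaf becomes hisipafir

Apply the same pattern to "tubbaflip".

talu and rowu both end in -u yet inflect differently (detalu, rowual), so the final letter is not what conditions the rule; the first letter is.
"tubbaflip" begins with t-. The stems beginning with t- (tivados → detivados, tafmefzad → detafmefzad, talu → detalu) add the prefix de-.
The other patterns: stems beginning with h- add -ir; stems beginning with r- or w- add -al.
So tubbaflip → detubbaflip.

detubbaflip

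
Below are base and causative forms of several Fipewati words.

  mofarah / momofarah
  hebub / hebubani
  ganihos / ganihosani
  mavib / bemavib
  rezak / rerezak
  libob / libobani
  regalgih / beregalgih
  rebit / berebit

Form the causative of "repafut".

repafutani

mofarah and regalgih both end in -h yet inflect differently (momofarah, beregalgih), so the final letter is not what conditions the rule; the last vowel is.
"repafut" has last vowel 'u'. The one such stem in the data (hebub → hebubani) adds -ani, so the same rule applies.
So repafut → repafutani.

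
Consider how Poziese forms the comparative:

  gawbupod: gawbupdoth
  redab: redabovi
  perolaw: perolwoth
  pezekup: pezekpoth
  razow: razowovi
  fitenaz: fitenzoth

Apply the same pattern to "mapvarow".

razow and perolaw both end in -w yet inflect differently (razowovi, perolwoth), so the final letter is not what conditions the rule; the number of vowels is.
"mapvarow" has 3 vowels. The stems with 3 vowels (perolaw → perolwoth, gawbupod → gawbupdoth, pezekup → pezekpoth) delete the last vowel and add -oth.
The other pattern: stems with 2 vowels add -ovi.
So mapvarow → mapvarwoth.

mapvarwoth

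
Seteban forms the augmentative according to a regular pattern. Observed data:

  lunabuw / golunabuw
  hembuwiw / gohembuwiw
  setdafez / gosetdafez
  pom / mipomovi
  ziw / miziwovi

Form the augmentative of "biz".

"biz" has 1 vowel. The stems with 1 vowel (pom → mipomovi, ziw → miziwovi) add mi- … -ovi around the stem.
The other pattern: stems with 3 vowels add the prefix go-.
So biz → mibizovi.

mibizovi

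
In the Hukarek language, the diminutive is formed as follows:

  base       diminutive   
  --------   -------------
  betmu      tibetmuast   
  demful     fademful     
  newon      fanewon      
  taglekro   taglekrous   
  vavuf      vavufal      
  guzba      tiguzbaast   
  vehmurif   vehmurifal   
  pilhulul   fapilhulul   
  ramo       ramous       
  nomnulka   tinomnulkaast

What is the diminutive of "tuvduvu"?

"tuvduvu" ends in -u. The one such stem in the data (betmu → tibetmuast) adds ti- … -ast around the stem, so the same rule applies.
The other patterns: stems ending in -o add -us; stems ending in -l or -n add the prefix fa-; stems ending in -f add -al.
So tuvduvu → tituvduvuast.

tituvduvuast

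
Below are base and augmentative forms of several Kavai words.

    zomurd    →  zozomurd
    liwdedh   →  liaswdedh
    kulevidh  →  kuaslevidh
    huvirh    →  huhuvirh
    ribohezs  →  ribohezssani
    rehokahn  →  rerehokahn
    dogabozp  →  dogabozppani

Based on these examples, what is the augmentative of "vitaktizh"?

liwdedh and huvirh both end in -h yet inflect differently (liaswdedh, huhuvirh), so the final letter is not what conditions the rule; the second-to-last letter is.
"vitaktizh" has second-to-last letter 'z'. The stems whose second-to-last letter is 'z' (dogabozp → dogabozppani, ribohezs → ribohezssani) double the final consonant and add -ani.
So vitaktizh → vitaktizhhani.

vitaktizhhani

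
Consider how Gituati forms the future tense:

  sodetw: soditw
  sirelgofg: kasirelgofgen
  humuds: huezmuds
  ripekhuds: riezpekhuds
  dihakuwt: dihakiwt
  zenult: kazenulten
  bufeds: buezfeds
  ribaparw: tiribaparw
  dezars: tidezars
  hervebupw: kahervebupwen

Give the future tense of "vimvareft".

dezars and humuds both end in -s yet inflect differently (tidezars, huezmuds), so the final letter is not what conditions the rule; the second-to-last letter is.
"vimvareft" has second-to-last letter 'f'. The one such stem in the data (sirelgofg → kasirelgofgen) adds ka- … -en around the stem, so the same rule applies.
The other patterns: stems whose second-to-last letter is 'r' add the prefix ti-; stems whose second-to-last letter is 'd' insert -ez- after the first vowel; stems whose second-to-last letter is 't' or 'w' change the last vowel to 'i'.
So vimvareft → kavimvareften.

kavimvareften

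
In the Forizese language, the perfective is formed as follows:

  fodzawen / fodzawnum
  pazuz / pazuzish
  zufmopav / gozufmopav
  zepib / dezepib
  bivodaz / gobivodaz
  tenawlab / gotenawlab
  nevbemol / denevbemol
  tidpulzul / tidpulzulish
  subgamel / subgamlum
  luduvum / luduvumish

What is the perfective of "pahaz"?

gopahaz

"pahaz" has last vowel 'a'. The stems whose last vowel is 'a' (tenawlab → gotenawlab, zufmopav → gozufmopav, bivodaz → gobivodaz) add the prefix go-.
The other patterns: stems whose last vowel is 'i' or 'o' add the prefix de-; stems whose last vowel is 'u' add -ish; stems whose last vowel is 'e' delete the last vowel and add -um.
So pahaz → gopahaz.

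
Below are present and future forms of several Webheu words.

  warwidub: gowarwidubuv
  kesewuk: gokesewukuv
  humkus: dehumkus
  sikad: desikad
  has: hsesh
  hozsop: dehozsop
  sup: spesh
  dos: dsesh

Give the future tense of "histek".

dos and humkus both end in -s yet inflect differently (dsesh, dehumkus), so the final letter is not what conditions the rule; the number of vowels is.
"histek" has 2 vowels. The stems with 2 vowels (humkus → dehumkus, sikad → desikad, hozsop → dehozsop) add the prefix de-.
The other patterns: stems with 1 vowel delete the last vowel and add -esh; stems with 3 vowels add go- … -uv around the stem.
So histek → dehistek.

dehistek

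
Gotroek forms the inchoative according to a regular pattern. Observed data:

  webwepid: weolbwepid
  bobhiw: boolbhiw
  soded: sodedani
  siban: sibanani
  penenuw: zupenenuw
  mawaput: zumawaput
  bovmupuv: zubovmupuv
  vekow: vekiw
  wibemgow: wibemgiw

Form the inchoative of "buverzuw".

zubuverzuw

webwepid and soded both end in -d yet inflect differently (weolbwepid, sodedani), so the final letter is not what conditions the rule; the last vowel is.
"buverzuw" has last vowel 'u'. The stems whose last vowel is 'u' (penenuw → zupenenuw, mawaput → zumawaput, bovmupuv → zubovmupuv) add the prefix zu-.
So buverzuw → zubuverzuw.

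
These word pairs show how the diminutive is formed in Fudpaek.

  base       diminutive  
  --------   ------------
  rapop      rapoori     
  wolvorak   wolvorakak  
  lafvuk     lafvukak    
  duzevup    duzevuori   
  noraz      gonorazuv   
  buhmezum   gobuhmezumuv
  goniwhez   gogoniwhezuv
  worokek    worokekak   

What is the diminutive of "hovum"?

gohovumuv

lafvuk and duzevup both have last vowel 'u' yet inflect differently (lafvukak, duzevuori), so the last vowel is not what conditions the rule; the final letter is.
"hovum" ends in -m. The one such stem in the data (buhmezum → gobuhmezumuv) adds go- … -uv around the stem, so the same rule applies.
So hovum → gohovumuv.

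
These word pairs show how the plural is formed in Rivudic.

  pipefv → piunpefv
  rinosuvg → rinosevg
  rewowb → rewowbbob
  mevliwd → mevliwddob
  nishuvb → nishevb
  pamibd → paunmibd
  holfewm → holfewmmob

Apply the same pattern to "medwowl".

nishuvb and rewowb both end in -b yet inflect differently (nishevb, rewowbbob), so the final letter is not what conditions the rule; the second-to-last letter is.
"medwowl" has second-to-last letter 'w'. The stems whose second-to-last letter is 'w' (rewowb → rewowbbob, holfewm → holfewmmob, mevliwd → mevliwddob) double the final consonant and add -ob.
The other patterns: stems whose second-to-last letter is 'v' change the last vowel to 'e'; stems whose second-to-last letter is 'b' or 'f' insert -un- after the first vowel.
So medwowl → medwowllob.

medwowllob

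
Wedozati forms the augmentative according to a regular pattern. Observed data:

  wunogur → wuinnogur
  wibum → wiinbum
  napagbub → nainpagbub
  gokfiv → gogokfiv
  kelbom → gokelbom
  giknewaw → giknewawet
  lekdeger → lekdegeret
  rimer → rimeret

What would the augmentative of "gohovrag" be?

gohovraget

wibum and kelbom both end in -m yet inflect differently (wiinbum, gokelbom), so the final letter is not what conditions the rule; the last vowel is.
"gohovrag" has last vowel 'a'. The one such stem in the data (giknewaw → giknewawet) adds -et, so the same rule applies.
So gohovrag → gohovraget.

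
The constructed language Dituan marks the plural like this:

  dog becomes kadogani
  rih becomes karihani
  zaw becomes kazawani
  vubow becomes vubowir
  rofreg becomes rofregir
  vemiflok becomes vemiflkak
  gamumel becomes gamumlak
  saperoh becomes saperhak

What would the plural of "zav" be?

"zav" has 1 vowel. The stems with 1 vowel (dog → kadogani, rih → karihani, zaw → kazawani) add ka- … -ani around the stem.
So zav → kazavani.

kazavani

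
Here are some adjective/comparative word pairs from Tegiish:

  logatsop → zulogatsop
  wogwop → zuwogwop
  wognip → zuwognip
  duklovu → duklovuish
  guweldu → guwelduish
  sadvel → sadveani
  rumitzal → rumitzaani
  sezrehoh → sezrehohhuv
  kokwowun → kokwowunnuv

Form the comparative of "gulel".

guleani

"gulel" ends in -l. The stems ending in -l (sadvel → sadveani, rumitzal → rumitzaani) drop the final letter and add -ani.
So gulel → guleani.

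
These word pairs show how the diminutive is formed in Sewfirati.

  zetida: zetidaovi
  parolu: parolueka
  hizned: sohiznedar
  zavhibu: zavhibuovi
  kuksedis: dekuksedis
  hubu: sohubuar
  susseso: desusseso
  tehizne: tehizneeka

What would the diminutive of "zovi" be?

zavhibu and hubu both end in -u yet inflect differently (zavhibuovi, sohubuar), so the final letter is not what conditions the rule; the first letter is.
"zovi" begins with z-. The stems beginning with z- (zavhibu → zavhibuovi, zetida → zetidaovi) add -ovi.
So zovi → zoviovi.

zoviovi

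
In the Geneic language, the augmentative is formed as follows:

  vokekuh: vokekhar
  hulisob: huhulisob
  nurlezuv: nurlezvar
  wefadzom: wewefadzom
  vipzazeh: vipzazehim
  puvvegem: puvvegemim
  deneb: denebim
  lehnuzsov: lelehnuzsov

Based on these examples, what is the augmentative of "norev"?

norevim

vokekuh and vipzazeh both end in -h yet inflect differently (vokekhar, vipzazehim), so the final letter is not what conditions the rule; the last vowel is.
"norev" has last vowel 'e'. The stems whose last vowel is 'e' (puvvegem → puvvegemim, vipzazeh → vipzazehim, deneb → denebim) add -im.
So norev → norevim.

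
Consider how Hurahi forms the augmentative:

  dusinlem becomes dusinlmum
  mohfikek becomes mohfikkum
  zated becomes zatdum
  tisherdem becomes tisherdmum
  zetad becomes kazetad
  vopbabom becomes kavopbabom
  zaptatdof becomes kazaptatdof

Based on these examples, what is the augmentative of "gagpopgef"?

gagpopgfum

zated and zetad both end in -d yet inflect differently (zatdum, kazetad), so the final letter is not what conditions the rule; the last vowel is.
"gagpopgef" has last vowel 'e'. The stems whose last vowel is 'e' (dusinlem → dusinlmum, mohfikek → mohfikkum, zated → zatdum) delete the last vowel and add -um.
So gagpopgef → gagpopgfum.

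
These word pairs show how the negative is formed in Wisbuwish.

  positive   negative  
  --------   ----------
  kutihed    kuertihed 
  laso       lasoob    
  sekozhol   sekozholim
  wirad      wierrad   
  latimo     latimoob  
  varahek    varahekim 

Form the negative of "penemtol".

sekozhol and laso both have last vowel 'o' yet inflect differently (sekozholim, lasoob), so the last vowel is not what conditions the rule; the final letter is.
"penemtol" ends in -l. The one such stem in the data (sekozhol → sekozholim) adds -im, so the same rule applies.
The other patterns: stems ending in -o add -ob; stems ending in -d insert -er- after the first vowel.
So penemtol → penemtolim.

penemtolim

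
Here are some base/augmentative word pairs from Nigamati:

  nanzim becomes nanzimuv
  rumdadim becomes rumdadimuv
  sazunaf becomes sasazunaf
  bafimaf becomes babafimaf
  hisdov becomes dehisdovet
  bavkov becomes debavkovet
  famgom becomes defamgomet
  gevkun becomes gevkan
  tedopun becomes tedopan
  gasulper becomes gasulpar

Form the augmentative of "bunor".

"bunor" has last vowel 'o'. The stems whose last vowel is 'o' (hisdov → dehisdovet, bavkov → debavkovet, famgom → defamgomet) add de- … -et around the stem.
So bunor → debunoret.

debunoret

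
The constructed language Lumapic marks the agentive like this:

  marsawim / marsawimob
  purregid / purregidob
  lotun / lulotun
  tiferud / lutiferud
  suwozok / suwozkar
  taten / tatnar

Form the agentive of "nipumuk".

lunipumuk

"nipumuk" has last vowel 'u'. The stems whose last vowel is 'u' (lotun → lulotun, tiferud → lutiferud) add the prefix lu-.
The other patterns: stems whose last vowel is 'i' add -ob; stems whose last vowel is 'e' or 'o' delete the last vowel and add -ar.
So nipumuk → lunipumuk.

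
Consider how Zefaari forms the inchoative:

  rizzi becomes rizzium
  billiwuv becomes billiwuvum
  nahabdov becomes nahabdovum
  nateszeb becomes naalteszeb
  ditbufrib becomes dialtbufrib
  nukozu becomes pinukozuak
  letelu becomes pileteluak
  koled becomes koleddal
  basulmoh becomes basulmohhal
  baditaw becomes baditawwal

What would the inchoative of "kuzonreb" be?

rizzi and ditbufrib both have last vowel 'i' yet inflect differently (rizzium, dialtbufrib), so the last vowel is not what conditions the rule; the final letter is.
"kuzonreb" ends in -b. The stems ending in -b (nateszeb → naalteszeb, ditbufrib → dialtbufrib) insert -al- after the first vowel.
The other patterns: stems ending in -i or -v add -um; stems ending in -u add pi- … -ak around the stem; stems ending in -d, -h or -w double the final consonant and add -al.
So kuzonreb → kualzonreb.

kualzonreb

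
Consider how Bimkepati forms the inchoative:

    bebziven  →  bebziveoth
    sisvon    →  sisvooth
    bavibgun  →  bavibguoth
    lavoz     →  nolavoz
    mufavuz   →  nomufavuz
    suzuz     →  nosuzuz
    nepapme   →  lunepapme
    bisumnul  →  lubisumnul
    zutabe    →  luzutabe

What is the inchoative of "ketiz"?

noketiz

sisvon and lavoz both have last vowel 'o' yet inflect differently (sisvooth, nolavoz), so the last vowel is not what conditions the rule; the final letter is.
"ketiz" ends in -z. The stems ending in -z (lavoz → nolavoz, mufavuz → nomufavuz, suzuz → nosuzuz) add the prefix no-.
The other patterns: stems ending in -n drop the final letter and add -oth; stems ending in -e or -l add the prefix lu-.
So ketiz → noketiz.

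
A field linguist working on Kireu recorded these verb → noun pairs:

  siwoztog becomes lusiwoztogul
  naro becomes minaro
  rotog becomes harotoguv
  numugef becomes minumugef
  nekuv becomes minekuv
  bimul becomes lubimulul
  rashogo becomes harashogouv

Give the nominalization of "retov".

haretovuv

"retov" begins with r-. The stems beginning with r- (rotog → harotoguv, rashogo → harashogouv) add ha- … -uv around the stem.
So retov → haretovuv.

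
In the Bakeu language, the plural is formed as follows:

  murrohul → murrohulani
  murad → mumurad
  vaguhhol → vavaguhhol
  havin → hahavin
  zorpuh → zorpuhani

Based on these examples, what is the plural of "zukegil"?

"zukegil" has last vowel 'i'. The one such stem in the data (havin → hahavin) repeats the first consonant+vowel as a prefix (as do vaguhhol, murad), so the same rule applies.
So zukegil → zuzukegil.

zuzukegil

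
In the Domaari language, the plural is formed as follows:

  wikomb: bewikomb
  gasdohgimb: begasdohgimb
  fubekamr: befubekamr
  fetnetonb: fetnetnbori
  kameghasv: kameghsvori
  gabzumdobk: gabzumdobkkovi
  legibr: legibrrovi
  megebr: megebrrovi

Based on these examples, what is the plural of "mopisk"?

mopskori

wikomb and fetnetonb both end in -b yet inflect differently (bewikomb, fetnetnbori), so the final letter is not what conditions the rule; the second-to-last letter is.
"mopisk" has second-to-last letter 's'. The one such stem in the data (kameghasv → kameghsvori) deletes the last vowel and adds -ori (as does fetnetonb), so the same rule applies.
So mopisk → mopskori.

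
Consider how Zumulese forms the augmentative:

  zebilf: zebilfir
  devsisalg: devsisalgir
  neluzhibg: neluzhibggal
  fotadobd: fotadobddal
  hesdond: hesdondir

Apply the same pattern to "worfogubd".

fotadobd and hesdond both end in -d yet inflect differently (fotadobddal, hesdondir), so the final letter is not what conditions the rule; the second-to-last letter is.
"worfogubd" has second-to-last letter 'b'. The stems whose second-to-last letter is 'b' (neluzhibg → neluzhibggal, fotadobd → fotadobddal) double the final consonant and add -al.
So worfogubd → worfogubddal.

worfogubddal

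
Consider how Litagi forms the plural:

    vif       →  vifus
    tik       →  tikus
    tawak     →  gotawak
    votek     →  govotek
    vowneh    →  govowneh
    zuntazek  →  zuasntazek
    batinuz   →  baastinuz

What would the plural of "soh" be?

sohus

tik and tawak both end in -k yet inflect differently (tikus, gotawak), so the final letter is not what conditions the rule; the number of vowels is.
"soh" has 1 vowel. The stems with 1 vowel (vif → vifus, tik → tikus) add -us.
The other patterns: stems with 2 vowels add the prefix go-; stems with 3 vowels insert -as- after the first vowel.
So soh → sohus.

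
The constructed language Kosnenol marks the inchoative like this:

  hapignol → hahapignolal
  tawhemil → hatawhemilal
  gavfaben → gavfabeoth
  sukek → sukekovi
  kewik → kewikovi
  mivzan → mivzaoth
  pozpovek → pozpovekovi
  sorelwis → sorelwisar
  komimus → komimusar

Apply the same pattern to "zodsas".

zodsasar

gavfaben and pozpovek both have last vowel 'e' yet inflect differently (gavfabeoth, pozpovekovi), so the last vowel is not what conditions the rule; the final letter is.
"zodsas" ends in -s. The stems ending in -s (sorelwis → sorelwisar, komimus → komimusar) add -ar.
The other patterns: stems ending in -n drop the final letter and add -oth; stems ending in -k add -ovi; stems ending in -l add ha- … -al around the stem.
So zodsas → zodsasar.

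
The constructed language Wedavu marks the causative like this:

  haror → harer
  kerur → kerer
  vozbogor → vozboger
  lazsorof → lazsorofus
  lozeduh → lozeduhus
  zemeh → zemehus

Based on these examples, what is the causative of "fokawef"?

fokawefus

haror and lazsorof both have last vowel 'o' yet inflect differently (harer, lazsorofus), so the last vowel is not what conditions the rule; the final letter is.
"fokawef" ends in -f. The one such stem in the data (lazsorof → lazsorofus) adds -us, so the same rule applies.
The other pattern: stems ending in -r change the last vowel to 'e'.
So fokawef → fokawefus.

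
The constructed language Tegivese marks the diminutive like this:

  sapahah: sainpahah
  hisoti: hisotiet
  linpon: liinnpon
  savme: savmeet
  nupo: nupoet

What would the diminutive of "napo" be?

napoet

linpon and nupo both have last vowel 'o' yet inflect differently (liinnpon, nupoet), so the last vowel is not what conditions the rule; whether the stem ends in a vowel or a consonant is.
"napo" ends in a vowel. The stems ending in a vowel (hisoti → hisotiet, savme → savmeet, nupo → nupoet) add -et.
The other pattern: stems ending in a consonant insert -in- after the first vowel.
So napo → napoet.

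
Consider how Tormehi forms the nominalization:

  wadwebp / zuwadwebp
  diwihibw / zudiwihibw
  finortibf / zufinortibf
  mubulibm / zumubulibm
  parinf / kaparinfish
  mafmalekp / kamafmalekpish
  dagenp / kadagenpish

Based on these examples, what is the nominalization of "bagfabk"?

finortibf and parinf both end in -f yet inflect differently (zufinortibf, kaparinfish), so the final letter is not what conditions the rule; the second-to-last letter is.
"bagfabk" has second-to-last letter 'b'. The stems whose second-to-last letter is 'b' (wadwebp → zuwadwebp, diwihibw → zudiwihibw, finortibf → zufinortibf) add the prefix zu-.
So bagfabk → zubagfabk.

zubagfabk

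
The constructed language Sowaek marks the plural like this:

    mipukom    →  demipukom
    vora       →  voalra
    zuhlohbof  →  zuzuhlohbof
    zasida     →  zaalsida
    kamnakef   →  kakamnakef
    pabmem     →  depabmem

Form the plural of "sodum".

kamnakef and pabmem both have last vowel 'e' yet inflect differently (kakamnakef, depabmem), so the last vowel is not what conditions the rule; the final letter is.
"sodum" ends in -m. The stems ending in -m (pabmem → depabmem, mipukom → demipukom) add the prefix de-.
The other patterns: stems ending in -f repeat the first consonant+vowel as a prefix; stems ending in -a insert -al- after the first vowel.
So sodum → desodum.

desodum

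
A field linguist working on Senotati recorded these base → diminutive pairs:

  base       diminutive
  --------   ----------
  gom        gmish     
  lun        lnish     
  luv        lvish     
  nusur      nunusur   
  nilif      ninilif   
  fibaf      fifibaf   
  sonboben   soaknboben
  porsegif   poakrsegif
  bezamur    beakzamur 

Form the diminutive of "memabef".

meakmabef

lun and sonboben both end in -n yet inflect differently (lnish, soaknboben), so the final letter is not what conditions the rule; the number of vowels is.
"memabef" has 3 vowels. The stems with 3 vowels (sonboben → soaknboben, porsegif → poakrsegif, bezamur → beakzamur) insert -ak- after the first vowel.
So memabef → meakmabef.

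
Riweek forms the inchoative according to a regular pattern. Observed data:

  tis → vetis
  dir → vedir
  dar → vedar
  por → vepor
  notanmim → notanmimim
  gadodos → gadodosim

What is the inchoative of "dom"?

tis and gadodos both end in -s yet inflect differently (vetis, gadodosim), so the final letter is not what conditions the rule; the number of vowels is.
"dom" has 1 vowel. The stems with 1 vowel (tis → vetis, dir → vedir, dar → vedar) add the prefix ve-.
The other pattern: stems with 3 vowels add -im.
So dom → vedom.

vedom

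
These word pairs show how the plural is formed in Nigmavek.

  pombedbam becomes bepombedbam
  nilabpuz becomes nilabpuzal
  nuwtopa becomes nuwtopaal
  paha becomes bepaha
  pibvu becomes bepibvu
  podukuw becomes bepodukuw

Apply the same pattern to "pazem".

bepazem

paha and nuwtopa both end in -a yet inflect differently (bepaha, nuwtopaal), so the final letter is not what conditions the rule; the first letter is.
"pazem" begins with p-. The stems beginning with p- (pibvu → bepibvu, paha → bepaha, podukuw → bepodukuw) add the prefix be-.
So pazem → bepazem.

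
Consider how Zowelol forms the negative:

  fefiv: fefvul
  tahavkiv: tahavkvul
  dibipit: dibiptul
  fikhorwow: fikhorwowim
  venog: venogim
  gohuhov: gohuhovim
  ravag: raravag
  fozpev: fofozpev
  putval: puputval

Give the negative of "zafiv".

fefiv and gohuhov both end in -v yet inflect differently (fefvul, gohuhovim), so the final letter is not what conditions the rule; the last vowel is.
"zafiv" has last vowel 'i'. The stems whose last vowel is 'i' (fefiv → fefvul, tahavkiv → tahavkvul, dibipit → dibiptul) delete the last vowel and add -ul.
So zafiv → zafvul.

zafvul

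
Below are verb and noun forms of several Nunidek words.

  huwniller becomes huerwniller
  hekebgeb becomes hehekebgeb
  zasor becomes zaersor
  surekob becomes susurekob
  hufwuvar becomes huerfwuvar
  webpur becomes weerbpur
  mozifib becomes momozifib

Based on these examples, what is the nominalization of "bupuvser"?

huwniller and hekebgeb both have last vowel 'e' yet inflect differently (huerwniller, hehekebgeb), so the last vowel is not what conditions the rule; the final letter is.
"bupuvser" ends in -r. The stems ending in -r (hufwuvar → huerfwuvar, webpur → weerbpur, huwniller → huerwniller) insert -er- after the first vowel.
So bupuvser → buerpuvser.

buerpuvser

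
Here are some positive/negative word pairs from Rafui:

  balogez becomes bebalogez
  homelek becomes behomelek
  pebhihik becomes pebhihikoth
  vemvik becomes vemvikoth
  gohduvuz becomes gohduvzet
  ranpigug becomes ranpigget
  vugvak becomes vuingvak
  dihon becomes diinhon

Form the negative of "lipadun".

homelek and pebhihik both end in -k yet inflect differently (behomelek, pebhihikoth), so the final letter is not what conditions the rule; the last vowel is.
"lipadun" has last vowel 'u'. The stems whose last vowel is 'u' (gohduvuz → gohduvzet, ranpigug → ranpigget) delete the last vowel and add -et.
So lipadun → lipadnet.

lipadnet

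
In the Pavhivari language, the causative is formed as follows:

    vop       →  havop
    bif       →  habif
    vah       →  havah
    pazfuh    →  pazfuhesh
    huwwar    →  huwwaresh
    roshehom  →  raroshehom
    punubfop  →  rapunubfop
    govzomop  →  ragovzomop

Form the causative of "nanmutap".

rananmutap

vah and pazfuh both end in -h yet inflect differently (havah, pazfuhesh), so the final letter is not what conditions the rule; the number of vowels is.
"nanmutap" has 3 vowels. The stems with 3 vowels (roshehom → raroshehom, punubfop → rapunubfop, govzomop → ragovzomop) add the prefix ra-.
So nanmutap → rananmutap.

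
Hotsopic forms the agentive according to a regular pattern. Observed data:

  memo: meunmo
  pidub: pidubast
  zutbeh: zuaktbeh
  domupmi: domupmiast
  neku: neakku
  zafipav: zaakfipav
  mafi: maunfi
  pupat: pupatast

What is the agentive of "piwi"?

"piwi" begins with p-. The stems beginning with p- (pupat → pupatast, pidub → pidubast) add -ast.
The other patterns: stems beginning with n- or z- insert -ak- after the first vowel; stems beginning with m- insert -un- after the first vowel.
So piwi → piwiast.

piwiast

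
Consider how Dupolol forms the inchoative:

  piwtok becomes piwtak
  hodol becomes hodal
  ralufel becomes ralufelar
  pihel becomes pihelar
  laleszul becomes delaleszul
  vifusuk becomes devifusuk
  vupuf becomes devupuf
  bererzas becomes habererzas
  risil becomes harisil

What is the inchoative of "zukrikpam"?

hazukrikpam

hodol and ralufel both end in -l yet inflect differently (hodal, ralufelar), so the final letter is not what conditions the rule; the last vowel is.
"zukrikpam" has last vowel 'a'. The one such stem in the data (bererzas → habererzas) adds the prefix ha-, so the same rule applies.
The other patterns: stems whose last vowel is 'o' change the last vowel to 'a'; stems whose last vowel is 'e' add -ar; stems whose last vowel is 'u' add the prefix de-.
So zukrikpam → hazukrikpam.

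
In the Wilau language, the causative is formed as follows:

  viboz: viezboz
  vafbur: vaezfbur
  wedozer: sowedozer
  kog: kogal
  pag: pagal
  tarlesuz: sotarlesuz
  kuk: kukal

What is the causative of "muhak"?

muezhak

"muhak" has 2 vowels. The stems with 2 vowels (viboz → viezboz, vafbur → vaezfbur) insert -ez- after the first vowel.
So muhak → muezhak.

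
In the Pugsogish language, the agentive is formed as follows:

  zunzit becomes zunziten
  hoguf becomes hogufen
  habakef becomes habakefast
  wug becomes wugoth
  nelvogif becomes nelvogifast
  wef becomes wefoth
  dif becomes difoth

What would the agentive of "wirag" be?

"wirag" has 2 vowels. The stems with 2 vowels (hoguf → hogufen, zunzit → zunziten) add -en.
So wirag → wiragen.

wiragen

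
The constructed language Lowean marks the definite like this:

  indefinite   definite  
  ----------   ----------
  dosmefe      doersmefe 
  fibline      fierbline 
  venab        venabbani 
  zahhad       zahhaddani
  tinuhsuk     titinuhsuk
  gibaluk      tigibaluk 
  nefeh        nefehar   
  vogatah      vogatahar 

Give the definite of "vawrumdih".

vawrumdihar

dosmefe and nefeh both have last vowel 'e' yet inflect differently (doersmefe, nefehar), so the last vowel is not what conditions the rule; the final letter is.
"vawrumdih" ends in -h. The stems ending in -h (nefeh → nefehar, vogatah → vogatahar) add -ar.
The other patterns: stems ending in -e insert -er- after the first vowel; stems ending in -b or -d double the final consonant and add -ani; stems ending in -k add the prefix ti-.
So vawrumdih → vawrumdihar.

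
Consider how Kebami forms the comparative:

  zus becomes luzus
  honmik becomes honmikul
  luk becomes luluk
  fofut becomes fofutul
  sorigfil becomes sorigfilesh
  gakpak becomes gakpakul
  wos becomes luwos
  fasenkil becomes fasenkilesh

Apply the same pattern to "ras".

luras

luk and gakpak both end in -k yet inflect differently (luluk, gakpakul), so the final letter is not what conditions the rule; the number of vowels is.
"ras" has 1 vowel. The stems with 1 vowel (luk → luluk, wos → luwos, zus → luzus) add the prefix lu-.
So ras → luras.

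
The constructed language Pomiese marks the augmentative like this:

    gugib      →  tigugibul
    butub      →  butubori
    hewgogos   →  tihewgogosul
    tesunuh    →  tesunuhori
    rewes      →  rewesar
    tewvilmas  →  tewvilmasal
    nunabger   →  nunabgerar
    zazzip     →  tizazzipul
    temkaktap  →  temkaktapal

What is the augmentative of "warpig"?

"warpig" has last vowel 'i'. The stems whose last vowel is 'i' (gugib → tigugibul, zazzip → tizazzipul) add ti- … -ul around the stem.
So warpig → tiwarpigul.

tiwarpigul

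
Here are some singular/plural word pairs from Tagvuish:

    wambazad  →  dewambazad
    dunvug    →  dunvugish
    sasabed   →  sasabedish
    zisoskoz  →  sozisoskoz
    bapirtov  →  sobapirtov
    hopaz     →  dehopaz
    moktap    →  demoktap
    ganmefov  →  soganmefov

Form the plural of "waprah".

dewaprah

"waprah" has last vowel 'a'. The stems whose last vowel is 'a' (moktap → demoktap, hopaz → dehopaz, wambazad → dewambazad) add the prefix de-.
So waprah → dewaprah.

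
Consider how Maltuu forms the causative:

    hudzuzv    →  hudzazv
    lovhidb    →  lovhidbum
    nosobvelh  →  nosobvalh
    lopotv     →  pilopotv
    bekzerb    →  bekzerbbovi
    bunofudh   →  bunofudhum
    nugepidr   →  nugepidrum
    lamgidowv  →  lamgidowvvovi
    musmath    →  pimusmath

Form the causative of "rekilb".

rekalb

bunofudh and musmath both end in -h yet inflect differently (bunofudhum, pimusmath), so the final letter is not what conditions the rule; the second-to-last letter is.
"rekilb" has second-to-last letter 'l'. The one such stem in the data (nosobvelh → nosobvalh) changes the last vowel to 'a' (as does hudzuzv), so the same rule applies.
The other patterns: stems whose second-to-last letter is 'd' add -um; stems whose second-to-last letter is 't' add the prefix pi-; stems whose second-to-last letter is 'r' or 'w' double the final consonant and add -ovi.
So rekilb → rekalb.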